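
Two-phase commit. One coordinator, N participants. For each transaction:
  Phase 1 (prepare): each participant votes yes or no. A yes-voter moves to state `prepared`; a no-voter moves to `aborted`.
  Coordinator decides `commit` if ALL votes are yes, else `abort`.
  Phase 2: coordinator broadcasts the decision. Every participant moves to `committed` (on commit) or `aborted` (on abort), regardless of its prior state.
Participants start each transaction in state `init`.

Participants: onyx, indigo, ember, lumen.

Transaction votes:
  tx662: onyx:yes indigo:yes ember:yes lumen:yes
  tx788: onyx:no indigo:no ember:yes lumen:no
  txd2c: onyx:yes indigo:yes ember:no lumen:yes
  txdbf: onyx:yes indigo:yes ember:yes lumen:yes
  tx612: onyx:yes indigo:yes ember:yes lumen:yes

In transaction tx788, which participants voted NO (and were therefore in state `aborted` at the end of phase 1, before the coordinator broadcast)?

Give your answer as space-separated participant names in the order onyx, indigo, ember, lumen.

Answer: onyx indigo lumen

Derivation:
Txn tx788 phase 1: onyx no -> aborted; indigo no -> aborted; ember yes -> prepared; lumen no -> aborted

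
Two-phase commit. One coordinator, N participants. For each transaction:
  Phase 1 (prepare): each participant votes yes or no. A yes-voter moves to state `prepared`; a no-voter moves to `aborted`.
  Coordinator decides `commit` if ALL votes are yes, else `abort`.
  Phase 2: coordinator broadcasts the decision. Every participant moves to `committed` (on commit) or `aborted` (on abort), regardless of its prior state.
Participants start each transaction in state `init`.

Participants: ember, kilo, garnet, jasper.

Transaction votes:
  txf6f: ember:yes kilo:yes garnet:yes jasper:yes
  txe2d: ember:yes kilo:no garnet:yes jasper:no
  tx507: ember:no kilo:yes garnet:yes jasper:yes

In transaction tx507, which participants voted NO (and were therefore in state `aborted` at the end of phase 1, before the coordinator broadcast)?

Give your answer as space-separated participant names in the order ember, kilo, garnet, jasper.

Answer: ember

Derivation:
Txn tx507 phase 1: ember no -> aborted; kilo yes -> prepared; garnet yes -> prepared; jasper yes -> prepared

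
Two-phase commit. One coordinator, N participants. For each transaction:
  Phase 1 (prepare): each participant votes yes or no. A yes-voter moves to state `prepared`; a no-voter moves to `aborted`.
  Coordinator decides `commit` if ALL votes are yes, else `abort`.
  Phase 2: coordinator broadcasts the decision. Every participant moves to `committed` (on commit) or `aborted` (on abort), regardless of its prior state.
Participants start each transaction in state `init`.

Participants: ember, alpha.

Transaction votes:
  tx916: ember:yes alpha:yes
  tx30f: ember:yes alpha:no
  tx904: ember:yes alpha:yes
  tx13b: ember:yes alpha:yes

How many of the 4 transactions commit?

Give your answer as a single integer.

tx916: all yes -> commit (commits=1)
tx30f: no from alpha -> abort (commits=1)
tx904: all yes -> commit (commits=2)
tx13b: all yes -> commit (commits=3)

Answer: 3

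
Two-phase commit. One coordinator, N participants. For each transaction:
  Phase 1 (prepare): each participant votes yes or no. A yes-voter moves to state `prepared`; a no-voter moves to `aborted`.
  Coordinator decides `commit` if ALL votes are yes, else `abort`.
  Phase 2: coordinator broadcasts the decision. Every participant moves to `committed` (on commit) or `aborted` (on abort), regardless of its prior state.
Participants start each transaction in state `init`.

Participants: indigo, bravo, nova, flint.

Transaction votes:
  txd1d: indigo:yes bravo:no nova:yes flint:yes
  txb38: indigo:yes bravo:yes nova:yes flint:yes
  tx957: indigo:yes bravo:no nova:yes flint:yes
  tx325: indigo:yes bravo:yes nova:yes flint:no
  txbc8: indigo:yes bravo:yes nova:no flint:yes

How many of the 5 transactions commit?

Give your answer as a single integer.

Answer: 1

Derivation:
txd1d: no from bravo -> abort (commits=0)
txb38: all yes -> commit (commits=1)
tx957: no from bravo -> abort (commits=1)
tx325: no from flint -> abort (commits=1)
txbc8: no from nova -> abort (commits=1)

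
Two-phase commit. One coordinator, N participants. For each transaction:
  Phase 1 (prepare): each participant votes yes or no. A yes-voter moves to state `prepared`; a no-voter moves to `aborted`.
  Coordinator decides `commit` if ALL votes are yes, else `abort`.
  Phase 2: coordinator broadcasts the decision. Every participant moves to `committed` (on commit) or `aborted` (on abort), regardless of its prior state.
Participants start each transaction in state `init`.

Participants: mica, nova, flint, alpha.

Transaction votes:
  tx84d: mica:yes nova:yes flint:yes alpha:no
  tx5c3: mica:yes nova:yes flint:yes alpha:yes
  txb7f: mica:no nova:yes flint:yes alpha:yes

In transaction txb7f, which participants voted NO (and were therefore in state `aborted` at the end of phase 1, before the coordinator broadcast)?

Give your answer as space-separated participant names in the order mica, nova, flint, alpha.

Txn txb7f phase 1: mica no -> aborted; nova yes -> prepared; flint yes -> prepared; alpha yes -> prepared

Answer: mica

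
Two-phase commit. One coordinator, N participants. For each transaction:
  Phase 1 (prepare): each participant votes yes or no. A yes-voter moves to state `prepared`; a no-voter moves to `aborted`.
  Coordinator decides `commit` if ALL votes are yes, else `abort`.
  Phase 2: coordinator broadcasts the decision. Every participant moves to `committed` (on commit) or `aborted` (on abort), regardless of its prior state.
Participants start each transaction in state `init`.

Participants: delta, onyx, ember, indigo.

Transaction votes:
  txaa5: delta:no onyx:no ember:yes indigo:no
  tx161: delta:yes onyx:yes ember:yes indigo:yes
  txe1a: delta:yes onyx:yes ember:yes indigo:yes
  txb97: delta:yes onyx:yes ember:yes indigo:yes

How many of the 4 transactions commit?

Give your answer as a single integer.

txaa5: no from delta, onyx, indigo -> abort (commits=0)
tx161: all yes -> commit (commits=1)
txe1a: all yes -> commit (commits=2)
txb97: all yes -> commit (commits=3)

Answer: 3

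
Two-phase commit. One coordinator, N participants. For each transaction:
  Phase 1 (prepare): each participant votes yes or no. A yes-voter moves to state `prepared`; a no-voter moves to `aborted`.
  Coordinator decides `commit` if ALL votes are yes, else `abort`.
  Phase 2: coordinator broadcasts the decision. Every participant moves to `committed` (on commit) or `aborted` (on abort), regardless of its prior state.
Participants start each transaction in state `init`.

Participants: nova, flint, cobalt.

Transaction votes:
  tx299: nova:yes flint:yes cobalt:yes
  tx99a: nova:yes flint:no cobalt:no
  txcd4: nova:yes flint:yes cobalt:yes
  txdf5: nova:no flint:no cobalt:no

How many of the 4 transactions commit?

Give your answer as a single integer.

Answer: 2

Derivation:
tx299: all yes -> commit (commits=1)
tx99a: no from flint, cobalt -> abort (commits=1)
txcd4: all yes -> commit (commits=2)
txdf5: no from nova, flint, cobalt -> abort (commits=2)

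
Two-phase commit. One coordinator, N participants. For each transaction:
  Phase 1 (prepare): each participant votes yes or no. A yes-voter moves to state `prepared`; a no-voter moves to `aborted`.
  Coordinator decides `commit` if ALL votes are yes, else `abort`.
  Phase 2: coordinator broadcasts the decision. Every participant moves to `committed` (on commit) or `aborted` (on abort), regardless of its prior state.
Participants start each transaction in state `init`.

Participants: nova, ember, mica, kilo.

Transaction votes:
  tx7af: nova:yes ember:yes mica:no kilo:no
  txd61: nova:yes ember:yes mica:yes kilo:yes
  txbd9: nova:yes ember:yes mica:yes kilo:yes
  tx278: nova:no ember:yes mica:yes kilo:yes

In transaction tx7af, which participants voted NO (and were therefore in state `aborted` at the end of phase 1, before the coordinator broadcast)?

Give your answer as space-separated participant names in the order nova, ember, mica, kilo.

Answer: mica kilo

Derivation:
Txn tx7af phase 1: nova yes -> prepared; ember yes -> prepared; mica no -> aborted; kilo no -> aborted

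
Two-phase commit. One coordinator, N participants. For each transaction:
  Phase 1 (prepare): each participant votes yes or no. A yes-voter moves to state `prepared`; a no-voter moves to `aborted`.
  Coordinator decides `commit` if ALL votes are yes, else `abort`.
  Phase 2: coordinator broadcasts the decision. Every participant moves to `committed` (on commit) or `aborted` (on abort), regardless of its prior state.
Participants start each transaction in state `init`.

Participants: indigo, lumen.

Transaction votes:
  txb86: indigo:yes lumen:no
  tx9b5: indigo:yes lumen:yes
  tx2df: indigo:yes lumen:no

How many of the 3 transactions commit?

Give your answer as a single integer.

Answer: 1

Derivation:
txb86: no from lumen -> abort (commits=0)
tx9b5: all yes -> commit (commits=1)
tx2df: no from lumen -> abort (commits=1)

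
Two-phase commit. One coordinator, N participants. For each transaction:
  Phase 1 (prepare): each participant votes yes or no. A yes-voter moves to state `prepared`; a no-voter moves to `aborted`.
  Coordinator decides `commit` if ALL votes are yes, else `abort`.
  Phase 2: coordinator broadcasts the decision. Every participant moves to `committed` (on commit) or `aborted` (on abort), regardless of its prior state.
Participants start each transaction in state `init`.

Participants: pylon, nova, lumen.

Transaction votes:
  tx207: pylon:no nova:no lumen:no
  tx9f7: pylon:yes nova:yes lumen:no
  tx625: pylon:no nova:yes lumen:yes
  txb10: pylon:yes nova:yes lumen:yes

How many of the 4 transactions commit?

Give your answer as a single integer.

tx207: no from pylon, nova, lumen -> abort (commits=0)
tx9f7: no from lumen -> abort (commits=0)
tx625: no from pylon -> abort (commits=0)
txb10: all yes -> commit (commits=1)

Answer: 1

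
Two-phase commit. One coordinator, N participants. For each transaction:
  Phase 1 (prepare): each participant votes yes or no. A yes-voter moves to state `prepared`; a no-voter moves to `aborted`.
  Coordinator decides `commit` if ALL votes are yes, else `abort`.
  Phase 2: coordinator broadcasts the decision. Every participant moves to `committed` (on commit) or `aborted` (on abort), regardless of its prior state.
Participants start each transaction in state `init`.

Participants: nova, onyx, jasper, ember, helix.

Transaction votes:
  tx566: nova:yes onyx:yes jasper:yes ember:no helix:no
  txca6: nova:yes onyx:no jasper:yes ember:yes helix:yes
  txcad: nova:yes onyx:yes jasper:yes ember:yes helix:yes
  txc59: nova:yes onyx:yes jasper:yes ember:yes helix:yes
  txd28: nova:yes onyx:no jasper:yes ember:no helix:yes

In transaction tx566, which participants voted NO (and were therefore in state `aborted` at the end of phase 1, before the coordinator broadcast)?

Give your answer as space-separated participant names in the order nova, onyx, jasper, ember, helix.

Txn tx566 phase 1: nova yes -> prepared; onyx yes -> prepared; jasper yes -> prepared; ember no -> aborted; helix no -> aborted

Answer: ember helix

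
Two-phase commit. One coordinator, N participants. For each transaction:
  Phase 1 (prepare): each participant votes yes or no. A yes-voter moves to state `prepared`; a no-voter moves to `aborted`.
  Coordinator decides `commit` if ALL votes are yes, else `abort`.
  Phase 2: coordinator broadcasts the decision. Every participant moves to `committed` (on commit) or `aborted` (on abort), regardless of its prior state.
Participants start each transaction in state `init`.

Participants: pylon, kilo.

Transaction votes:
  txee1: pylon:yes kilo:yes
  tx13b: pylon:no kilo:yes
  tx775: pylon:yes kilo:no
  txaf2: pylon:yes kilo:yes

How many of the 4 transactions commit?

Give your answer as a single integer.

txee1: all yes -> commit (commits=1)
tx13b: no from pylon -> abort (commits=1)
tx775: no from kilo -> abort (commits=1)
txaf2: all yes -> commit (commits=2)

Answer: 2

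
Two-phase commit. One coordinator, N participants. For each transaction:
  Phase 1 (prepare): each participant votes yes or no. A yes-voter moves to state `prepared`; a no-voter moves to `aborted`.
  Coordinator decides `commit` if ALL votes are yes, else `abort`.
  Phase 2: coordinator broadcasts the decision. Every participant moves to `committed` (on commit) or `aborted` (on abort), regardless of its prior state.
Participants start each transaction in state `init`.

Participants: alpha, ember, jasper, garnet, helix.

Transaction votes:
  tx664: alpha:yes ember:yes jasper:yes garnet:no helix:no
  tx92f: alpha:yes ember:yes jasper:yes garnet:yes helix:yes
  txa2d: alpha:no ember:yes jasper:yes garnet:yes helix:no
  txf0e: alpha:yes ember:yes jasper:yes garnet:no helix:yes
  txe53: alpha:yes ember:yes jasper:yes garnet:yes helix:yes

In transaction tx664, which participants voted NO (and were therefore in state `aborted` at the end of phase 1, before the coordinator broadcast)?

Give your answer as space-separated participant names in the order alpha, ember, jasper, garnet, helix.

Answer: garnet helix

Derivation:
Txn tx664 phase 1: alpha yes -> prepared; ember yes -> prepared; jasper yes -> prepared; garnet no -> aborted; helix no -> aborted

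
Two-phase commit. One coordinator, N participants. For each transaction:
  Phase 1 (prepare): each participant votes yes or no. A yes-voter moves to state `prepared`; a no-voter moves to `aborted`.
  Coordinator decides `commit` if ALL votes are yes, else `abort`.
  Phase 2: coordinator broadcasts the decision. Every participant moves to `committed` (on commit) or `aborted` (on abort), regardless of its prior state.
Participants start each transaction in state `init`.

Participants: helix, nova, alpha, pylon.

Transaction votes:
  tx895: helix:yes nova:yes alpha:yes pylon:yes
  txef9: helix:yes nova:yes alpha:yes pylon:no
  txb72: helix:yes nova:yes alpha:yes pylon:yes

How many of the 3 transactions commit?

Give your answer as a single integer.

tx895: all yes -> commit (commits=1)
txef9: no from pylon -> abort (commits=1)
txb72: all yes -> commit (commits=2)

Answer: 2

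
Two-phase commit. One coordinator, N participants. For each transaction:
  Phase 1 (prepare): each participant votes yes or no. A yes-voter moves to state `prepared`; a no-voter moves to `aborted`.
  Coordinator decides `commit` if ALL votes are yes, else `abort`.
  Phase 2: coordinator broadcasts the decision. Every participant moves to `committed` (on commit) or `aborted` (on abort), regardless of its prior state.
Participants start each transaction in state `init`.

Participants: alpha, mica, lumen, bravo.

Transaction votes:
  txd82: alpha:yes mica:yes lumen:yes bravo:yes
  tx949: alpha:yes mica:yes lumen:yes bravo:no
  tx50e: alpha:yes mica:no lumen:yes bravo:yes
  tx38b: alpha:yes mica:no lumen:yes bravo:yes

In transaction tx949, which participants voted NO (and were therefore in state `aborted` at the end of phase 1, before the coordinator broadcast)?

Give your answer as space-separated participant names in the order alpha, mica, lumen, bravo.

Answer: bravo

Derivation:
Txn tx949 phase 1: alpha yes -> prepared; mica yes -> prepared; lumen yes -> prepared; bravo no -> aborted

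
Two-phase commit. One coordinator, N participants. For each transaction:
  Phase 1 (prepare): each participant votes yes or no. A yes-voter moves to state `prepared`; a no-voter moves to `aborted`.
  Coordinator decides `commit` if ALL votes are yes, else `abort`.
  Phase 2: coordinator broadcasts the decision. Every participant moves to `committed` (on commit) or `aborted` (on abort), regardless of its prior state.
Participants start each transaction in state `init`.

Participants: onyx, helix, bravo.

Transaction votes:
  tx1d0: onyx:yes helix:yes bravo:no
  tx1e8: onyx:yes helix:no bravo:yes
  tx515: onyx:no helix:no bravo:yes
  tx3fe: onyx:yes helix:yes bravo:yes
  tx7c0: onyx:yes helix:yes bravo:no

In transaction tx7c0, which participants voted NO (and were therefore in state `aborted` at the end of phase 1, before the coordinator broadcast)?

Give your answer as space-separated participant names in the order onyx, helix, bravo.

Answer: bravo

Derivation:
Txn tx7c0 phase 1: onyx yes -> prepared; helix yes -> prepared; bravo no -> aborted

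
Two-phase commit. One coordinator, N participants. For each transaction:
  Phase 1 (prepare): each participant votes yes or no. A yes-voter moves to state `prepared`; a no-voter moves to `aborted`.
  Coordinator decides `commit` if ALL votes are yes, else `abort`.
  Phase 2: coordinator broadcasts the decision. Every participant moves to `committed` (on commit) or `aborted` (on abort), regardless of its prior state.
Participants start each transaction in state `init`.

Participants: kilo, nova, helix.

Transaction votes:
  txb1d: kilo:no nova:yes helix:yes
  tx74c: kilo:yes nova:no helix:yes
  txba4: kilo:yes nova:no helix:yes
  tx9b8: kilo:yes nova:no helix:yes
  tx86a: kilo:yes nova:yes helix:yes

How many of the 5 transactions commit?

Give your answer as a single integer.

txb1d: no from kilo -> abort (commits=0)
tx74c: no from nova -> abort (commits=0)
txba4: no from nova -> abort (commits=0)
tx9b8: no from nova -> abort (commits=0)
tx86a: all yes -> commit (commits=1)

Answer: 1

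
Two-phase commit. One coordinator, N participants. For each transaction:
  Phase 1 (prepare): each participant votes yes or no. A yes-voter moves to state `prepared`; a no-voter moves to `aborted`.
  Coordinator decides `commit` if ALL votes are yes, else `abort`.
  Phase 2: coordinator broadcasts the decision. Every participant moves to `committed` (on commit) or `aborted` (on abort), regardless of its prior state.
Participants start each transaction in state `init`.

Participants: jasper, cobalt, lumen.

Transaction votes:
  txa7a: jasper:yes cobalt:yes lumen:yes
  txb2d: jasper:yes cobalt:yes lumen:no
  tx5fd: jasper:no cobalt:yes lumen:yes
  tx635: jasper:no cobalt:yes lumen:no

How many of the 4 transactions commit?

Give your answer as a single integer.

Answer: 1

Derivation:
txa7a: all yes -> commit (commits=1)
txb2d: no from lumen -> abort (commits=1)
tx5fd: no from jasper -> abort (commits=1)
tx635: no from jasper, lumen -> abort (commits=1)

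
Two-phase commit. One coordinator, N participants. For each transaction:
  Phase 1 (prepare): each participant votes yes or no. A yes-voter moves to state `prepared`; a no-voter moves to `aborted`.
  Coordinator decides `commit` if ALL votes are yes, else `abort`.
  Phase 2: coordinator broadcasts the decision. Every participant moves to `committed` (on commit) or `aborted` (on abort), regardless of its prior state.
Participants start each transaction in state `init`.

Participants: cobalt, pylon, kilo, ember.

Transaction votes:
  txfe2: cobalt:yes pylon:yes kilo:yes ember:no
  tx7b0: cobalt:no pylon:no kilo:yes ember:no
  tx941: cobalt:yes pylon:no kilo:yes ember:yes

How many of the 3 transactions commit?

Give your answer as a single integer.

Answer: 0

Derivation:
txfe2: no from ember -> abort (commits=0)
tx7b0: no from cobalt, pylon, ember -> abort (commits=0)
tx941: no from pylon -> abort (commits=0)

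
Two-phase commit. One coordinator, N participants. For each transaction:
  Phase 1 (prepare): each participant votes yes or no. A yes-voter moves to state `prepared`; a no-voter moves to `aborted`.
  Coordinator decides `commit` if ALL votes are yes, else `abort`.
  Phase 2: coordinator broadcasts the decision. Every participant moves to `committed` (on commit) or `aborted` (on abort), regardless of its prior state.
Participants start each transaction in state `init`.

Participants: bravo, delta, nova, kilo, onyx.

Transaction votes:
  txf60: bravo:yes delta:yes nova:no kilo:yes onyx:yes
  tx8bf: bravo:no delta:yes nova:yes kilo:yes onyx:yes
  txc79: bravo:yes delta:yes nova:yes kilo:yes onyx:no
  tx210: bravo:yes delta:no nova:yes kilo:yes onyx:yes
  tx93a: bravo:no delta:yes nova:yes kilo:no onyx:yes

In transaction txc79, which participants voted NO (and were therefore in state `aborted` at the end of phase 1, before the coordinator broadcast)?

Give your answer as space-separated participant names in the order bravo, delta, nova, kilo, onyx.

Answer: onyx

Derivation:
Txn txc79 phase 1: bravo yes -> prepared; delta yes -> prepared; nova yes -> prepared; kilo yes -> prepared; onyx no -> aborted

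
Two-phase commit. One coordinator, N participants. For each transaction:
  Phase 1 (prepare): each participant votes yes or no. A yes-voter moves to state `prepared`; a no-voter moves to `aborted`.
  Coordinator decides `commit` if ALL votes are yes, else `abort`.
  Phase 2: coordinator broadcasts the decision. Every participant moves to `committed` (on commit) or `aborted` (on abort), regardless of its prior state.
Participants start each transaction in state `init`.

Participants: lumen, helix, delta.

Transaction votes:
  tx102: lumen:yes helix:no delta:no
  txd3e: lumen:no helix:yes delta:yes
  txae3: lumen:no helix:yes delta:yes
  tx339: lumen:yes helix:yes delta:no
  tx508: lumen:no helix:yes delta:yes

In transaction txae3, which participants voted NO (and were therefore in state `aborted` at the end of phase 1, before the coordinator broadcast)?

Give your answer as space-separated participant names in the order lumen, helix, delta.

Answer: lumen

Derivation:
Txn txae3 phase 1: lumen no -> aborted; helix yes -> prepared; delta yes -> prepared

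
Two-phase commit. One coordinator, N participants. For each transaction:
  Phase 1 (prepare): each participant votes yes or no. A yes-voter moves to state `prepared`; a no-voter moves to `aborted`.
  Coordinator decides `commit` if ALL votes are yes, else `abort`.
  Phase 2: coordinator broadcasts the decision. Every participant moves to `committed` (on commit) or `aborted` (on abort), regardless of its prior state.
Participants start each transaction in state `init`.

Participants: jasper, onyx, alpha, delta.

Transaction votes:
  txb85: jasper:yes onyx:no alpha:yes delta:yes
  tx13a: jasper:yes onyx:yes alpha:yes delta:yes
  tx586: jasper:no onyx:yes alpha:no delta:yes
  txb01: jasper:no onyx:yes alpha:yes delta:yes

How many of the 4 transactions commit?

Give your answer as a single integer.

Answer: 1

Derivation:
txb85: no from onyx -> abort (commits=0)
tx13a: all yes -> commit (commits=1)
tx586: no from jasper, alpha -> abort (commits=1)
txb01: no from jasper -> abort (commits=1)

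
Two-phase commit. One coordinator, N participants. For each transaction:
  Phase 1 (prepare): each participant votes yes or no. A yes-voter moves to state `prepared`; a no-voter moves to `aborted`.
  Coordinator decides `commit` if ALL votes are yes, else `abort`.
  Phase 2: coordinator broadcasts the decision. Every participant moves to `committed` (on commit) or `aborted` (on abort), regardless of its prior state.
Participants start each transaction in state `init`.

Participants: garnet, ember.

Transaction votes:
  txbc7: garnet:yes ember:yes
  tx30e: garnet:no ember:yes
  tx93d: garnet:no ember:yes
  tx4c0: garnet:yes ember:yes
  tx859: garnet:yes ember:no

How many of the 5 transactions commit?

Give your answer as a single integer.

txbc7: all yes -> commit (commits=1)
tx30e: no from garnet -> abort (commits=1)
tx93d: no from garnet -> abort (commits=1)
tx4c0: all yes -> commit (commits=2)
tx859: no from ember -> abort (commits=2)

Answer: 2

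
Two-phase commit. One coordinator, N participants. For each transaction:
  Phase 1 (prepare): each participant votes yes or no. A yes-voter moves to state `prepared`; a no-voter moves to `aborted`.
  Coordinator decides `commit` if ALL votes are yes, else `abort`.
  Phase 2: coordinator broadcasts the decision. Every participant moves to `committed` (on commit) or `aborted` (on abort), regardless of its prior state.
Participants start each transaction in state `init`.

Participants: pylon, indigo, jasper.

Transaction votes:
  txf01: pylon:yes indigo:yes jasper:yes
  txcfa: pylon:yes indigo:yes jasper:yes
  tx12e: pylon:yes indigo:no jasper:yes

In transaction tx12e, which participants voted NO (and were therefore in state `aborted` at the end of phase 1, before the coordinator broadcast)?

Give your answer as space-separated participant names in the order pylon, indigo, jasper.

Txn tx12e phase 1: pylon yes -> prepared; indigo no -> aborted; jasper yes -> prepared

Answer: indigo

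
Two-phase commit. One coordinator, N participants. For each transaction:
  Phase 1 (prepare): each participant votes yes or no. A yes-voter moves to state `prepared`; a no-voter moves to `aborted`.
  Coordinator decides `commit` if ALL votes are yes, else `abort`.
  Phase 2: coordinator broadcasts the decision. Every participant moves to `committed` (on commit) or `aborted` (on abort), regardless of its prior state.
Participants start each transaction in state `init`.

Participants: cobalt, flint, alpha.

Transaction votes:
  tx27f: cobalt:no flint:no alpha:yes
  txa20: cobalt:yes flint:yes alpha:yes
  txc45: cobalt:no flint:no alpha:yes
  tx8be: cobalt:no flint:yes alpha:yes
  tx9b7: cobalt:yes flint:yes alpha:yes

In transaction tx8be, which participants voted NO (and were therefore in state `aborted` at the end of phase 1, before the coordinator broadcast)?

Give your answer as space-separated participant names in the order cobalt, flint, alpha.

Answer: cobalt

Derivation:
Txn tx8be phase 1: cobalt no -> aborted; flint yes -> prepared; alpha yes -> prepared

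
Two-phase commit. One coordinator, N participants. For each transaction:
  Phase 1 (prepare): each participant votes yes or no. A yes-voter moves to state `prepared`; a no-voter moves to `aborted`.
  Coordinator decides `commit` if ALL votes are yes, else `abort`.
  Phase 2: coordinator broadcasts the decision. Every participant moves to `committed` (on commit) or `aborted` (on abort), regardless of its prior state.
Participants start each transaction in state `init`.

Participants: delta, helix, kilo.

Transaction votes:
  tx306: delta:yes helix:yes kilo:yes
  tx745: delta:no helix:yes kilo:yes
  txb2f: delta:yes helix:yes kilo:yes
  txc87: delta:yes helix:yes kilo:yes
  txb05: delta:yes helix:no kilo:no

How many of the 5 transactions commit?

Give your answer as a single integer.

Answer: 3

Derivation:
tx306: all yes -> commit (commits=1)
tx745: no from delta -> abort (commits=1)
txb2f: all yes -> commit (commits=2)
txc87: all yes -> commit (commits=3)
txb05: no from helix, kilo -> abort (commits=3)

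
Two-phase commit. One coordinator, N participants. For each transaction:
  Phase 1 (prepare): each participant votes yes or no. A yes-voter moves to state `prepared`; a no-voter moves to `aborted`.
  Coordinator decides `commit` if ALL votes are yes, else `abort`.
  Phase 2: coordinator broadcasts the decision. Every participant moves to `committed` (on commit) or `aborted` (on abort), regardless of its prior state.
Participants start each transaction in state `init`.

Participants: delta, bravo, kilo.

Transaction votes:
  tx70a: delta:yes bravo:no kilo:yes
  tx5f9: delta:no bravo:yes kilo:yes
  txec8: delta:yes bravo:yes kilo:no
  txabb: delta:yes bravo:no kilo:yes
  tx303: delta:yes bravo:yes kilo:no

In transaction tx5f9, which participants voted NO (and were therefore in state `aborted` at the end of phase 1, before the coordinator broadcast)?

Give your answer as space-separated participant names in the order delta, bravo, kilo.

Answer: delta

Derivation:
Txn tx5f9 phase 1: delta no -> aborted; bravo yes -> prepared; kilo yes -> prepared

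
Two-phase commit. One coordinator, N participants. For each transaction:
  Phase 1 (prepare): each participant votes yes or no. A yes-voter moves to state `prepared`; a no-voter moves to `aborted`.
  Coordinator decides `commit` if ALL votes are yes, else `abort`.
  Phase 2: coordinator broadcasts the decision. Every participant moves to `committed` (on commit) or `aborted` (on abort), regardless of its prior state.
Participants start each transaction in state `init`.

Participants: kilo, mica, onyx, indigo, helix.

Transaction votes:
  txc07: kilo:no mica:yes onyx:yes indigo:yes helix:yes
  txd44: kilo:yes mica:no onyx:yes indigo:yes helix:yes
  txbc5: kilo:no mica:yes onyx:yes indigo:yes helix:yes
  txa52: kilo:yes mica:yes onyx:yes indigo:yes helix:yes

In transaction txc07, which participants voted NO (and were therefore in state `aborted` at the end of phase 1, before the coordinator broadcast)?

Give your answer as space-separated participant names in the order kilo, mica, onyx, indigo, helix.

Answer: kilo

Derivation:
Txn txc07 phase 1: kilo no -> aborted; mica yes -> prepared; onyx yes -> prepared; indigo yes -> prepared; helix yes -> prepared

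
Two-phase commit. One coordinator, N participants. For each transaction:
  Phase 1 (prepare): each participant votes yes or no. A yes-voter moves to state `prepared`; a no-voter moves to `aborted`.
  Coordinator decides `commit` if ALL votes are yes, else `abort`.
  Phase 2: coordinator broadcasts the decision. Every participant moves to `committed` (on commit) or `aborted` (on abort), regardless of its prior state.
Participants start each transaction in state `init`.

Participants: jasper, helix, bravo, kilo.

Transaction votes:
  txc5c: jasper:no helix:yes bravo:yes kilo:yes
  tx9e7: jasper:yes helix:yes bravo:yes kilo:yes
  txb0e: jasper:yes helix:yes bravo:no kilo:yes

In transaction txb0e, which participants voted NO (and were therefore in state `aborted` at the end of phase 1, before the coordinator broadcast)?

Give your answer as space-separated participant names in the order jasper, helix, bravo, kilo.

Txn txb0e phase 1: jasper yes -> prepared; helix yes -> prepared; bravo no -> aborted; kilo yes -> prepared

Answer: bravo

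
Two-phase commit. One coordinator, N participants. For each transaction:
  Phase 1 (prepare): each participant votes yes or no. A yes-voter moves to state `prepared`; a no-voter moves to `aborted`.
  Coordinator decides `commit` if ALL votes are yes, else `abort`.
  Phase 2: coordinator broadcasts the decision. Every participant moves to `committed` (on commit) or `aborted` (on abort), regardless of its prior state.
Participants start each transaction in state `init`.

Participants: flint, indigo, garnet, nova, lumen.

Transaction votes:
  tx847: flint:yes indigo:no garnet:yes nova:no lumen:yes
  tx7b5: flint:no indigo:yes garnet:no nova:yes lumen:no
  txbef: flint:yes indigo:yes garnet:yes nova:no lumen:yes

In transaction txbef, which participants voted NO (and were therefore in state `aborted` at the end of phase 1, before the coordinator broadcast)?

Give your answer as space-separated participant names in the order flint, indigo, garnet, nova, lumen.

Txn txbef phase 1: flint yes -> prepared; indigo yes -> prepared; garnet yes -> prepared; nova no -> aborted; lumen yes -> prepared

Answer: nova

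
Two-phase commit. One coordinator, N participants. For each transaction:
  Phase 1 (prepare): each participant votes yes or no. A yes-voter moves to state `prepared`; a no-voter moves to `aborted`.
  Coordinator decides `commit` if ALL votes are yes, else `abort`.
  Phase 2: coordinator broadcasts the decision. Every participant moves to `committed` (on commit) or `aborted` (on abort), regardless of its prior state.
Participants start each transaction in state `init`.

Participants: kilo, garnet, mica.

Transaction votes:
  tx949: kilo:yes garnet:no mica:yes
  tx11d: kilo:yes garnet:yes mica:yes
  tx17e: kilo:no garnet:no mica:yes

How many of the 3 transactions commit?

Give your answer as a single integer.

tx949: no from garnet -> abort (commits=0)
tx11d: all yes -> commit (commits=1)
tx17e: no from kilo, garnet -> abort (commits=1)

Answer: 1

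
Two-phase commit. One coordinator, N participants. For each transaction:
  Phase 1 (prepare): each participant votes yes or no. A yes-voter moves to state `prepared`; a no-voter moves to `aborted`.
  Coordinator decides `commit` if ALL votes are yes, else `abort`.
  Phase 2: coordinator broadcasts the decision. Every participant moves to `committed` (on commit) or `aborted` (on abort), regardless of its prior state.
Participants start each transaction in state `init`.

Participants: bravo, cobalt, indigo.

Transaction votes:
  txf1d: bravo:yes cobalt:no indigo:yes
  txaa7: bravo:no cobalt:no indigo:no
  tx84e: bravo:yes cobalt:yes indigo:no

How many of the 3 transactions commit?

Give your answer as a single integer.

Answer: 0

Derivation:
txf1d: no from cobalt -> abort (commits=0)
txaa7: no from bravo, cobalt, indigo -> abort (commits=0)
tx84e: no from indigo -> abort (commits=0)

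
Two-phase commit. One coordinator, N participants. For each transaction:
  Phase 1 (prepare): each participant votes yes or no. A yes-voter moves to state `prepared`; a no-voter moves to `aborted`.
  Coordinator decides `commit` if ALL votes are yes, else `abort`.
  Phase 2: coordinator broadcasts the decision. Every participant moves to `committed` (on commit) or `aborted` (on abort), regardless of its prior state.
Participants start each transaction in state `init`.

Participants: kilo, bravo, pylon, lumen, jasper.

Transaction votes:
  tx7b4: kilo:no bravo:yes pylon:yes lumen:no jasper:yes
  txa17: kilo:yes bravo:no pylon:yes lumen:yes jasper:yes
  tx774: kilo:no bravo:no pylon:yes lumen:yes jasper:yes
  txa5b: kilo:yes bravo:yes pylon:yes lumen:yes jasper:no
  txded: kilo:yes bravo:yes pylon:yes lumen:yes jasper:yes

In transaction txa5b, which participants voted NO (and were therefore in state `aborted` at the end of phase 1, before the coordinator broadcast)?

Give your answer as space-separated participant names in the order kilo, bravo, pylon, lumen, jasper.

Answer: jasper

Derivation:
Txn txa5b phase 1: kilo yes -> prepared; bravo yes -> prepared; pylon yes -> prepared; lumen yes -> prepared; jasper no -> aborted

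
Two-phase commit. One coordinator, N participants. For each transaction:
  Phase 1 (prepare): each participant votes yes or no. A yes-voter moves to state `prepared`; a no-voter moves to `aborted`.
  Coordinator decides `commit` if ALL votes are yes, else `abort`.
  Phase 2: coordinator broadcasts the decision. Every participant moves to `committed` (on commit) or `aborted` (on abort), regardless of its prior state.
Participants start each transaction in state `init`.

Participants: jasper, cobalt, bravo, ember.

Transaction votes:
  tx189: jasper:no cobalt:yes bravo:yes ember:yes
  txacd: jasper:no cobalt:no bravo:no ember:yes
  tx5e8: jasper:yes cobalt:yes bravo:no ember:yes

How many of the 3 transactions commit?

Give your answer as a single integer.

tx189: no from jasper -> abort (commits=0)
txacd: no from jasper, cobalt, bravo -> abort (commits=0)
tx5e8: no from bravo -> abort (commits=0)

Answer: 0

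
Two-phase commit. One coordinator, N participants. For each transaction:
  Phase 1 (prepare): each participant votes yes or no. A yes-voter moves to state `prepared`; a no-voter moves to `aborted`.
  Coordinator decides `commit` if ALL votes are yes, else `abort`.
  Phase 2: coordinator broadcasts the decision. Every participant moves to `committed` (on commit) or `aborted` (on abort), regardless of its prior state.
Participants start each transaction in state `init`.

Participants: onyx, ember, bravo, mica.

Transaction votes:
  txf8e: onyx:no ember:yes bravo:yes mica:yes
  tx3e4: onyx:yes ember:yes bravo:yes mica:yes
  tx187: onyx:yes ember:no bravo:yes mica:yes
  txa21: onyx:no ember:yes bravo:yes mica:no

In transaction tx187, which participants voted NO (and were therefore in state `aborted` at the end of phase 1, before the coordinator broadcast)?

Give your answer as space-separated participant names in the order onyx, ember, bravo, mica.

Answer: ember

Derivation:
Txn tx187 phase 1: onyx yes -> prepared; ember no -> aborted; bravo yes -> prepared; mica yes -> prepared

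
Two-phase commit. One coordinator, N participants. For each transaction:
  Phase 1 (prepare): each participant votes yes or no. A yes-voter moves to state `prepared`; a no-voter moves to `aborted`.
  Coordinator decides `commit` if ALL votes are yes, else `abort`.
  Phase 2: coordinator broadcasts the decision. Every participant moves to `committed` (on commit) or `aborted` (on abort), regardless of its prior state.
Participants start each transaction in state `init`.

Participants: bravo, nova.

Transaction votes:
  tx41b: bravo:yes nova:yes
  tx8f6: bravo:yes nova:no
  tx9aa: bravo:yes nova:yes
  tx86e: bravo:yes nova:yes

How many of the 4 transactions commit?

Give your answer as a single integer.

tx41b: all yes -> commit (commits=1)
tx8f6: no from nova -> abort (commits=1)
tx9aa: all yes -> commit (commits=2)
tx86e: all yes -> commit (commits=3)

Answer: 3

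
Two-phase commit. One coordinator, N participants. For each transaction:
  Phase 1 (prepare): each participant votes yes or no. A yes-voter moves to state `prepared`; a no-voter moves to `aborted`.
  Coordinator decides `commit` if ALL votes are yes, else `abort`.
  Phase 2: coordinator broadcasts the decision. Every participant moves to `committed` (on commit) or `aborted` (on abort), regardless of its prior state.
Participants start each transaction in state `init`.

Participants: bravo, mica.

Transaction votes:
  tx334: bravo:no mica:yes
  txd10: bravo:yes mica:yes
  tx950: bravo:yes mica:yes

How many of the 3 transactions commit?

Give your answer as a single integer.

tx334: no from bravo -> abort (commits=0)
txd10: all yes -> commit (commits=1)
tx950: all yes -> commit (commits=2)

Answer: 2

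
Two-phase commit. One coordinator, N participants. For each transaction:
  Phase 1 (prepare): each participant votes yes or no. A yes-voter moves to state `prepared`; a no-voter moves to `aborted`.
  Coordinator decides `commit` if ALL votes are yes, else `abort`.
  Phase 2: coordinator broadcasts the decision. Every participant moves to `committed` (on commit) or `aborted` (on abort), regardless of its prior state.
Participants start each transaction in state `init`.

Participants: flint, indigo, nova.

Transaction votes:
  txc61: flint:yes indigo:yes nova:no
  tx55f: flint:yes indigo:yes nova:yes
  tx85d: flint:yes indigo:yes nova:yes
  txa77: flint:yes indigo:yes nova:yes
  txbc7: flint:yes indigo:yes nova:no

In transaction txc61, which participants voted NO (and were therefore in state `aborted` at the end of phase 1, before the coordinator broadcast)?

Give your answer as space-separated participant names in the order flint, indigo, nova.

Txn txc61 phase 1: flint yes -> prepared; indigo yes -> prepared; nova no -> aborted

Answer: nova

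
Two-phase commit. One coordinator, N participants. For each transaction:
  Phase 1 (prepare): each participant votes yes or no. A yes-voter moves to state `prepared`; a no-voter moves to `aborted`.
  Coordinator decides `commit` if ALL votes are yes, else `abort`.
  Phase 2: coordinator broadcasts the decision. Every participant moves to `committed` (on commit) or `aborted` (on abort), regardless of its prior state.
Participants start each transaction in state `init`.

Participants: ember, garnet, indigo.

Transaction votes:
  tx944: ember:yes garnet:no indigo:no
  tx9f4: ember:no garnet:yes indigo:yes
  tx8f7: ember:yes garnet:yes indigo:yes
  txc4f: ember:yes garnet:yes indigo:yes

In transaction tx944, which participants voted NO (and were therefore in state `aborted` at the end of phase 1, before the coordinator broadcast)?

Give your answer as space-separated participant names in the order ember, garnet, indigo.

Txn tx944 phase 1: ember yes -> prepared; garnet no -> aborted; indigo no -> aborted

Answer: garnet indigo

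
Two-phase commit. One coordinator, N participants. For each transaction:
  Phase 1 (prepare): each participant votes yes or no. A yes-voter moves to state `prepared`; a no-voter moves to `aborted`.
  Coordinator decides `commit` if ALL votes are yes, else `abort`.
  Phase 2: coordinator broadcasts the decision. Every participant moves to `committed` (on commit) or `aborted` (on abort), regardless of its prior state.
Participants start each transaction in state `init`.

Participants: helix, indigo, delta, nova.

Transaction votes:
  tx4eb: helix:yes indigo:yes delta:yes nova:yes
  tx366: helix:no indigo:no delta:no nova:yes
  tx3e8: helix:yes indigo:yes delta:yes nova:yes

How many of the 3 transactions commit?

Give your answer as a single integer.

tx4eb: all yes -> commit (commits=1)
tx366: no from helix, indigo, delta -> abort (commits=1)
tx3e8: all yes -> commit (commits=2)

Answer: 2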